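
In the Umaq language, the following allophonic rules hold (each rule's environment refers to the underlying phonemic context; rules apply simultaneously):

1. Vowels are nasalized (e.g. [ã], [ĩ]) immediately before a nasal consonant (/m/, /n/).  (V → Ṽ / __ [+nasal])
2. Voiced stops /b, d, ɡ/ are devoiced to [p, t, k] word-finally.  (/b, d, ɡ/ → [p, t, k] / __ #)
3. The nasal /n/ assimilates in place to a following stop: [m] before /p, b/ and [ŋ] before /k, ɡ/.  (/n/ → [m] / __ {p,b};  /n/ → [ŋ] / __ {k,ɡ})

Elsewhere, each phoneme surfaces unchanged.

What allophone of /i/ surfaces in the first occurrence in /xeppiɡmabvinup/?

/i/ — between /p/ and /ɡ/; rule 1 does not apply here → [i].

[i]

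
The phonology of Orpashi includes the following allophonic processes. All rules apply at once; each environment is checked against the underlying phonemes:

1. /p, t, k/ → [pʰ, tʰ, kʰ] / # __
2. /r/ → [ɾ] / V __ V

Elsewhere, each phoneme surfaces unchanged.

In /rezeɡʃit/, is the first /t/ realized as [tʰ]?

/t/ (word-final): rule 1 targets it, but not word-initially → unchanged [t].
The actual realization is [t], not [tʰ].

No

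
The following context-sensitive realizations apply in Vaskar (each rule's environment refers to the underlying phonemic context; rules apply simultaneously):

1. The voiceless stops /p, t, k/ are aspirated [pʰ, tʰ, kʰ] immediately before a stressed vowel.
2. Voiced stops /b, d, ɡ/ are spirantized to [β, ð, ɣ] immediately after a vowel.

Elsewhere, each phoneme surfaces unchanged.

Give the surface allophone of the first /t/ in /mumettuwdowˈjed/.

/t/ (between /e/ and /t/): rule 1 targets it, but not immediately before a stressed vowel → unchanged [t].

[t]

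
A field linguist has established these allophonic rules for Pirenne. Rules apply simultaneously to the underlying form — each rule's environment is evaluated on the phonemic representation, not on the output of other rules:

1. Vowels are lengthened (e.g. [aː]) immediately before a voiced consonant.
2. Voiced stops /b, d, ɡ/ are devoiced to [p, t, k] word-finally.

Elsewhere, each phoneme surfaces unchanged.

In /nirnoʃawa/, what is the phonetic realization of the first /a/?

[aː]

/a/ meets the environment for rule 1 (before a voiced consonant) → [aː].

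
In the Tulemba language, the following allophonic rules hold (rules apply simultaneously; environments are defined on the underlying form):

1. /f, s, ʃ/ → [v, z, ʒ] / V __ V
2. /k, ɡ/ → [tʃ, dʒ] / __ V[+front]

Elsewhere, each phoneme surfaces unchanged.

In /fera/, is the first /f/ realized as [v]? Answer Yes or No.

No

/f/ (word-initial) fails the environment for rule 1, so it stays [f].
The actual realization is [f], not [v].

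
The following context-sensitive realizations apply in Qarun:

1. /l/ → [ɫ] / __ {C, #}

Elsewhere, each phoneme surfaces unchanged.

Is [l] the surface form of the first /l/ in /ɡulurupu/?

Yes

/l/ (between /u/ and /u/): rule 1 targets it, but not word-finally or immediately before a consonant → unchanged [l].
The actual realization is [l], which matches [l].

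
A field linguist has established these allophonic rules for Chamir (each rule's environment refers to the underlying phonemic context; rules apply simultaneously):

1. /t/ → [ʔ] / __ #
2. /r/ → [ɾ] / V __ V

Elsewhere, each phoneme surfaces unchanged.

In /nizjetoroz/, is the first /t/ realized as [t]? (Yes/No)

/t/ (between /e/ and /o/) fails the environment for rule 1, so it stays [t].
The actual realization is [t], which matches [t].

Yes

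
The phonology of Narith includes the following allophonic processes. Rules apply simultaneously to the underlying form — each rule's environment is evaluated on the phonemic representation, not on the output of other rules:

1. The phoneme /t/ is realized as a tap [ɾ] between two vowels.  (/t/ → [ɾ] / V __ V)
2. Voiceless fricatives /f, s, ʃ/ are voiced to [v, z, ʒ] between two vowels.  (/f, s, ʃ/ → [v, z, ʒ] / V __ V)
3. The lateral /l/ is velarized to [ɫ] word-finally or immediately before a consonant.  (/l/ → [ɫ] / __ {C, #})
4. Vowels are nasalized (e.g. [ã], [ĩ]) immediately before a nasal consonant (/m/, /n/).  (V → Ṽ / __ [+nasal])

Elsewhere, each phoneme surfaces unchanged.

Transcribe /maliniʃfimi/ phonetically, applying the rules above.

[malĩniʃfĩmi]

/m/ — not in any rule's target class → [m].
/a/ (between /m/ and /l/) fails the environment for rule 4, so it stays [a].
/l/ (between /a/ and /i/): rule 3 targets it, but not word-finally or immediately before a consonant → unchanged [l].
Rule 4 applies to /i/ (between /l/ and /n/: before a nasal consonant) → [ĩ].
/n/ stays [n].
/i/ (between /n/ and /ʃ/) is in the target of rule 4 but the environment (before a nasal consonant) is not met → [i].
/ʃ/ (between /i/ and /f/) fails the environment for rule 2, so it stays [ʃ].
/f/ (between /ʃ/ and /i/): rule 2 targets it, but not between two vowels → unchanged [f].
Rule 4 applies to /i/ (between /f/ and /m/: before a nasal consonant) → [ĩ].
/m/ stays [m].
/i/ (word-final) fails the environment for rule 4, so it stays [i].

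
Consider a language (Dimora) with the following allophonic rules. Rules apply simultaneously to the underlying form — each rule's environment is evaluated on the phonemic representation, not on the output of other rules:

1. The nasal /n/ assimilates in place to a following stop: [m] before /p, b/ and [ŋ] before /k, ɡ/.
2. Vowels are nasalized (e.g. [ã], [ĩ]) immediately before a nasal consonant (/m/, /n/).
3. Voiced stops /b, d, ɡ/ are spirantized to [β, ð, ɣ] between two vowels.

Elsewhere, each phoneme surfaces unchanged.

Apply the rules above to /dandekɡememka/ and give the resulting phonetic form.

/d/ (word-initial): rule 3 targets it, but not between two vowels → unchanged [d].
/a/ — between /d/ and /n/, before a nasal consonant — surfaces as [ã] (rule 2).
/n/ (between /a/ and /d/): rule 1 targets it, but not before a labial or velar stop → unchanged [n].
/d/ (between /n/ and /e/) fails the environment for rule 3, so it stays [d].
/e/ — between /d/ and /k/; rule 2 does not apply here → [e].
/k/ — not in any rule's target class → [k].
/ɡ/ (between /k/ and /e/): rule 3 targets it, but not between two vowels → unchanged [ɡ].
/e/ (between /ɡ/ and /m/) occurs before a nasal consonant → [ẽ] by rule 2.
/m/ (between /e/ and /e/) is unaffected → [m].
/e/ — between /m/ and /m/, before a nasal consonant — surfaces as [ẽ] (rule 2).
/m/ (between /e/ and /k/): no rule targets it → [m].
/k/ (between /m/ and /a/) is unaffected → [k].
/a/ — word-final; rule 2 does not apply here → [a].

[dãndekɡẽmẽmka]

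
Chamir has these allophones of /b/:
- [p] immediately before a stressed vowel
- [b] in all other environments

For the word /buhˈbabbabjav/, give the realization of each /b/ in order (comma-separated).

[b], [p], [b], [b], [b]

Occurrence 1 (position 1): no conditioning environment matches → elsewhere allophone [b].
Occurrence 2 (position 4): immediately before a stressed vowel → [p].
Occurrence 3 (position 6): no conditioning environment matches → elsewhere allophone [b].
Occurrence 4 (position 7): no conditioning environment matches → elsewhere allophone [b].
Occurrence 5 (position 9): no conditioning environment matches → elsewhere allophone [b].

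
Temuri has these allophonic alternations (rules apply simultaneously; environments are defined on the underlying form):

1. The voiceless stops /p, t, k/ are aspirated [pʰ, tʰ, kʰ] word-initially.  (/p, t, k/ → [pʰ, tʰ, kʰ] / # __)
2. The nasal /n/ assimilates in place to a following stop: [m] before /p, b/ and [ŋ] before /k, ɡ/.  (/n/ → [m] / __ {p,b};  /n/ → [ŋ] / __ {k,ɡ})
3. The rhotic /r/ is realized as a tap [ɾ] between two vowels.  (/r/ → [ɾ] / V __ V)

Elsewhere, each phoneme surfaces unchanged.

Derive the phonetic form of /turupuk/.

Rule 1 applies to /t/ (word-initial: word-initially) → [tʰ].
/u/ — not in any rule's target class → [u].
/r/ meets the environment for rule 3 (between two vowels) → [ɾ].
/u/ (between /r/ and /p/): no rule targets it → [u].
/p/ (between /u/ and /u/) is in the target of rule 1 but the environment (word-initially) is not met → [p].
/u/ stays [u].
/k/ — word-final; rule 1 does not apply here → [k].

[tʰuɾupuk]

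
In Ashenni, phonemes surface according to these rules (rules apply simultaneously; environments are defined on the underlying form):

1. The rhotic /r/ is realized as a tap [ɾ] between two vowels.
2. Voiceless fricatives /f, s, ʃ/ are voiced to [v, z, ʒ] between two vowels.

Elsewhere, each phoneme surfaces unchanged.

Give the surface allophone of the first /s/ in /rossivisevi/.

/s/ (between /o/ and /s/) fails the environment for rule 2, so it stays [s].

[s]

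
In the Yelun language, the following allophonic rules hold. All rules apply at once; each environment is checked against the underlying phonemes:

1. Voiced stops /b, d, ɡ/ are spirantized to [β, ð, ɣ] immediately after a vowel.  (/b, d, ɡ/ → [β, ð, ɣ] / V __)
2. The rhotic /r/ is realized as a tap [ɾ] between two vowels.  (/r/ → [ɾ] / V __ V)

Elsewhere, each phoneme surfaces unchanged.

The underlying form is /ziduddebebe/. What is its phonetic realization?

[ziðuðdeβeβe]

/z/ — not in any rule's target class → [z].
/i/ stays [i].
/d/ (between /i/ and /u/): immediately after a vowel, so rule 1 applies → [ð].
/u/ (between /d/ and /d/) is unaffected → [u].
/d/ (between /u/ and /d/) occurs immediately after a vowel → [ð] by rule 1.
/d/ (between /d/ and /e/) is in the target of rule 1 but the environment (immediately after a vowel) is not met → [d].
/e/ stays [e].
/b/ (between /e/ and /e/) occurs immediately after a vowel → [β] by rule 1.
/e/ — not in any rule's target class → [e].
/b/ — between /e/ and /e/, immediately after a vowel — surfaces as [β] (rule 1).
/e/ (word-final) is unaffected → [e].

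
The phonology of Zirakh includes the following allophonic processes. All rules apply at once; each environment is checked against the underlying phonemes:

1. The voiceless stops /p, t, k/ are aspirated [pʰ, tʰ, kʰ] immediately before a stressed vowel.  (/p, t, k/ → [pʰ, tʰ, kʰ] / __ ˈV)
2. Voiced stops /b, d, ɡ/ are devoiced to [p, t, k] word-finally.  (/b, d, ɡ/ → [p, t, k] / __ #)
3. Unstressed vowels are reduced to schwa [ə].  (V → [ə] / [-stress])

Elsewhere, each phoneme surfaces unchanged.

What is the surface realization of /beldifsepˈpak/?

[bəldəfsəpˈpʰak]

/b/ — word-initial; rule 2 does not apply here → [b].
/e/ (between /b/ and /l/) occurs in an unstressed syllable → [ə] by rule 3.
/l/ — not in any rule's target class → [l].
/d/ (between /l/ and /i/) is in the target of rule 2 but the environment (word-finally) is not met → [d].
/i/ (between /d/ and /f/): in an unstressed syllable, so rule 3 applies → [ə].
/f/ (between /i/ and /s/): no rule targets it → [f].
/s/ (between /f/ and /e/) is unaffected → [s].
/e/ (between /s/ and /p/): in an unstressed syllable, so rule 3 applies → [ə].
/p/ — between /e/ and /p/; rule 1 does not apply here → [p].
Rule 1 applies to /p/ (between /p/ and /a/: immediately before a stressed vowel) → [pʰ].
/a/ (between /p/ and /k/) fails the environment for rule 3, so it stays [a].
/k/ (word-final) fails the environment for rule 1, so it stays [k].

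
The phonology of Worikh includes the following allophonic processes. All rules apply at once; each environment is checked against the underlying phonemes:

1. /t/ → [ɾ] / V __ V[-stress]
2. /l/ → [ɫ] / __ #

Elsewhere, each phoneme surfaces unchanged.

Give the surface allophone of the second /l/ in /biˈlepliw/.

[l]

/l/ — between /p/ and /i/; rule 2 does not apply here → [l].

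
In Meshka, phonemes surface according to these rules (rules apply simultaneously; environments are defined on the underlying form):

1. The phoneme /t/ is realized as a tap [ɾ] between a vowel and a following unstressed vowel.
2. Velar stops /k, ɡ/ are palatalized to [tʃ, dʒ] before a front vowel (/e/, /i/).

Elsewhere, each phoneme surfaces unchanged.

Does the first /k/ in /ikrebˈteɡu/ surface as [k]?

Yes

/k/ (between /i/ and /r/) fails the environment for rule 2, so it stays [k].
The actual realization is [k], which matches [k].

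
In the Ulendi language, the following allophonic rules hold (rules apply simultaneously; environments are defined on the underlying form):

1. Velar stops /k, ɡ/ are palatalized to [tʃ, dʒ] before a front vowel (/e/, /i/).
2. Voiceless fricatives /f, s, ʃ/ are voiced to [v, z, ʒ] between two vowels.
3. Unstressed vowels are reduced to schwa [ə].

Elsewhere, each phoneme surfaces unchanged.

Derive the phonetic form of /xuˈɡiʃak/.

/u/ meets the environment for rule 3 (in an unstressed syllable) → [ə].
/ɡ/ (between /u/ and /i/): before a front vowel, so rule 1 applies → [dʒ].
/i/ (between /ɡ/ and /ʃ/) fails the environment for rule 3, so it stays [i].
/ʃ/ (between /i/ and /a/) occurs between two vowels → [ʒ] by rule 2.
Rule 3 applies to /a/ (between /ʃ/ and /k/: in an unstressed syllable) → [ə].
/k/ (word-final): rule 1 targets it, but not before a front vowel → unchanged [k].

[xəˈdʒiʒək]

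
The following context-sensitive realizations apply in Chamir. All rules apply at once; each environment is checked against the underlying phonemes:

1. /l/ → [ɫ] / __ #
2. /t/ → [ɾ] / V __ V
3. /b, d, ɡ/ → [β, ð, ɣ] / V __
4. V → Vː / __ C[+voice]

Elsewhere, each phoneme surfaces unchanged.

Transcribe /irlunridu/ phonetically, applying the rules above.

/i/ (word-initial) occurs before a voiced consonant → [iː] by rule 4.
/r/ — not in any rule's target class → [r].
/l/ — between /r/ and /u/; rule 1 does not apply here → [l].
/u/ meets the environment for rule 4 (before a voiced consonant) → [uː].
/n/ (between /u/ and /r/) is unaffected → [n].
/r/ stays [r].
/i/ meets the environment for rule 4 (before a voiced consonant) → [iː].
/d/ meets the environment for rule 3 (immediately after a vowel) → [ð].
/u/ (word-final): rule 4 targets it, but not before a voiced consonant → unchanged [u].

[iːrluːnriːðu]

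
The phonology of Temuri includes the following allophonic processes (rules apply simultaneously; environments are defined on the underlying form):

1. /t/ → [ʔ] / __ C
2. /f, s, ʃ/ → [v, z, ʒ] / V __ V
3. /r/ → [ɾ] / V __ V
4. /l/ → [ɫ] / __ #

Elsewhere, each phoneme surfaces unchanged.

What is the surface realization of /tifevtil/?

[tivevtiɫ]

/t/ (word-initial): rule 1 targets it, but not immediately before a consonant → unchanged [t].
/i/ (between /t/ and /f/): no rule targets it → [i].
/f/ meets the environment for rule 2 (between two vowels) → [v].
/e/ (between /f/ and /v/): no rule targets it → [e].
/v/ stays [v].
/t/ (between /v/ and /i/): rule 1 targets it, but not immediately before a consonant → unchanged [t].
/i/ — not in any rule's target class → [i].
/l/ meets the environment for rule 4 (word-finally) → [ɫ].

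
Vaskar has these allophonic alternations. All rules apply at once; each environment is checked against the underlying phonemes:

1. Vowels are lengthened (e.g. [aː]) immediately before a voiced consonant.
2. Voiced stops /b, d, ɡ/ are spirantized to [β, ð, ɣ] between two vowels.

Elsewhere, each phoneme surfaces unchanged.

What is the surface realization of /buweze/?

[buːweːze]

/b/ — word-initial; rule 2 does not apply here → [b].
Rule 1 applies to /u/ (between /b/ and /w/: before a voiced consonant) → [uː].
/e/ (between /w/ and /z/) occurs before a voiced consonant → [eː] by rule 1.
/e/ — word-final; rule 1 does not apply here → [e].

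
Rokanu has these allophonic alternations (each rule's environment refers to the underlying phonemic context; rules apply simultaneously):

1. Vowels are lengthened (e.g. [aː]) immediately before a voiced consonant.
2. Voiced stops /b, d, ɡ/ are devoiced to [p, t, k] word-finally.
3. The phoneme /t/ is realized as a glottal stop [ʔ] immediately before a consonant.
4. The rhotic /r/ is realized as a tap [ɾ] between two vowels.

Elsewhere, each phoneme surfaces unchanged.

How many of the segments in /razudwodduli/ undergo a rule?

Segments that undergo a rule: /a/ → [aː] (rule 1); /u/ → [uː] (rule 1); /o/ → [oː] (rule 1); /u/ → [uː] (rule 1).
All other segments surface unchanged.

4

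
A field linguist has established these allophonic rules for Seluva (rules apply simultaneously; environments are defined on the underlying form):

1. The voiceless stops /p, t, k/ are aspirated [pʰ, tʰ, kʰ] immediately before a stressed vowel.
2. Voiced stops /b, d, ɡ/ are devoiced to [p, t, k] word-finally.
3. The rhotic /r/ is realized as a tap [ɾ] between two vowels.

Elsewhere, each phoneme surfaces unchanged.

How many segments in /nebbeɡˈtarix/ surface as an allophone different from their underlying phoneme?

2

Segments that undergo a rule: /t/ → [tʰ] (rule 1); /r/ → [ɾ] (rule 3).
All other segments surface unchanged.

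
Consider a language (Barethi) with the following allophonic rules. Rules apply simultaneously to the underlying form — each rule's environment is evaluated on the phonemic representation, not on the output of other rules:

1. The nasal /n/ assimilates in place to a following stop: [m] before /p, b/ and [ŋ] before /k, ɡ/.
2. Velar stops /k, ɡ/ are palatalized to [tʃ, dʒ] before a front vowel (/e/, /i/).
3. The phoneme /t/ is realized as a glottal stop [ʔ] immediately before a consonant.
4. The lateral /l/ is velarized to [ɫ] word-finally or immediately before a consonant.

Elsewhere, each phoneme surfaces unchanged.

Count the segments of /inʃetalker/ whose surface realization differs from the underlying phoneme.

Segments that undergo a rule: /l/ → [ɫ] (rule 4); /k/ → [tʃ] (rule 2).
All other segments surface unchanged.

2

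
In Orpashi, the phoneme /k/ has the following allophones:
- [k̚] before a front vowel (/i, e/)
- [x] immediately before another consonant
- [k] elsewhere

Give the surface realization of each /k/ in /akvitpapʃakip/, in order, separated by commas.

[x], [k̚]

Occurrence 1 (position 2): immediately before another consonant → [x].
Occurrence 2 (position 11): before a front vowel (/i, e/) → [k̚].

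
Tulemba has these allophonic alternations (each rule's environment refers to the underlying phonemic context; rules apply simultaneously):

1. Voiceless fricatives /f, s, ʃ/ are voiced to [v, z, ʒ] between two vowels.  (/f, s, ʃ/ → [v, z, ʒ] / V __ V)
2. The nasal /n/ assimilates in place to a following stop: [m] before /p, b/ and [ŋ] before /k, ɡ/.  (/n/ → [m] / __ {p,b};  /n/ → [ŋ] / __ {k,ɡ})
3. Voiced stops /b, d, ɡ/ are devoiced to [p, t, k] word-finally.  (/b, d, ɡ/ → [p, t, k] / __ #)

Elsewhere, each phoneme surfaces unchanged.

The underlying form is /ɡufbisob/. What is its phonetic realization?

/ɡ/ (word-initial) is in the target of rule 3 but the environment (word-finally) is not met → [ɡ].
/u/ (between /ɡ/ and /f/) is unaffected → [u].
/f/ (between /u/ and /b/): rule 1 targets it, but not between two vowels → unchanged [f].
/b/ (between /f/ and /i/) fails the environment for rule 3, so it stays [b].
/i/ (between /b/ and /s/) is unaffected → [i].
/s/ (between /i/ and /o/): between two vowels, so rule 1 applies → [z].
/o/ stays [o].
/b/ meets the environment for rule 3 (word-finally) → [p].

[ɡufbizop]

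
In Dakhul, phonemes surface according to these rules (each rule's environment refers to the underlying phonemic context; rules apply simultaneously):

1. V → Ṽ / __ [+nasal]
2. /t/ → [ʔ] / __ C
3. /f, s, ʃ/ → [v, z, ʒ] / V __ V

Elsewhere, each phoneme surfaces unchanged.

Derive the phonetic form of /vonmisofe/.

/v/ (word-initial) is unaffected → [v].
/o/ meets the environment for rule 1 (before a nasal consonant) → [õ].
/n/ stays [n].
/m/ — not in any rule's target class → [m].
/i/ (between /m/ and /s/) fails the environment for rule 1, so it stays [i].
/s/ (between /i/ and /o/) occurs between two vowels → [z] by rule 3.
/o/ (between /s/ and /f/) is in the target of rule 1 but the environment (before a nasal consonant) is not met → [o].
Rule 3 applies to /f/ (between /o/ and /e/: between two vowels) → [v].
/e/ — word-final; rule 1 does not apply here → [e].

[võnmizove]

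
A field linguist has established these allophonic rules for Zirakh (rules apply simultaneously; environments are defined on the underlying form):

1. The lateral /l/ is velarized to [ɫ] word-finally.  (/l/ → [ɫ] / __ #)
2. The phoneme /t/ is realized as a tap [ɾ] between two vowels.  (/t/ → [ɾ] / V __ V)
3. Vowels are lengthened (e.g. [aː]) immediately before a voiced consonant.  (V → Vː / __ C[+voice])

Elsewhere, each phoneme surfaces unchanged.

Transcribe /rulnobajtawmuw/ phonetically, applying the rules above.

[ruːlnoːbaːjtaːwmuːw]

/u/ (between /r/ and /l/) occurs before a voiced consonant → [uː] by rule 3.
/l/ — between /u/ and /n/; rule 1 does not apply here → [l].
/o/ — between /n/ and /b/, before a voiced consonant — surfaces as [oː] (rule 3).
Rule 3 applies to /a/ (between /b/ and /j/: before a voiced consonant) → [aː].
/t/ — between /j/ and /a/; rule 2 does not apply here → [t].
/a/ meets the environment for rule 3 (before a voiced consonant) → [aː].
/u/ (between /m/ and /w/): before a voiced consonant, so rule 3 applies → [uː].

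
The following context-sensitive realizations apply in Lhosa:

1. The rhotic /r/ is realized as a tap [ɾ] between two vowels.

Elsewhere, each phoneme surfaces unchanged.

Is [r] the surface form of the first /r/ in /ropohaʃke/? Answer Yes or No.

Yes

/r/ (word-initial): rule 1 targets it, but not between two vowels → unchanged [r].
The actual realization is [r], which matches [r].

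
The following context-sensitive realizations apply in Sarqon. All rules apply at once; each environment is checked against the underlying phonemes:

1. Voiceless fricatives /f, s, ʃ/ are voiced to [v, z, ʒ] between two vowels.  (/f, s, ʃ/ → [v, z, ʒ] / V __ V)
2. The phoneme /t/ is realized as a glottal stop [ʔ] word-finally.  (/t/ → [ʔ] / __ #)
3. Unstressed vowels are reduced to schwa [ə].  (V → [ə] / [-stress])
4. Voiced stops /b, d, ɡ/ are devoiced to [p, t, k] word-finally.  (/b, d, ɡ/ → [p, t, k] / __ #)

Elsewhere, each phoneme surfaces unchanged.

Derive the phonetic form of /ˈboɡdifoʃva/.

/b/ (word-initial): rule 4 targets it, but not word-finally → unchanged [b].
/o/ (between /b/ and /ɡ/) fails the environment for rule 3, so it stays [o].
/ɡ/ (between /o/ and /d/) fails the environment for rule 4, so it stays [ɡ].
/d/ (between /ɡ/ and /i/): rule 4 targets it, but not word-finally → unchanged [d].
/i/ meets the environment for rule 3 (in an unstressed syllable) → [ə].
/f/ meets the environment for rule 1 (between two vowels) → [v].
/o/ — between /f/ and /ʃ/, in an unstressed syllable — surfaces as [ə] (rule 3).
/ʃ/ (between /o/ and /v/): rule 1 targets it, but not between two vowels → unchanged [ʃ].
/v/ — not in any rule's target class → [v].
/a/ — word-final, in an unstressed syllable — surfaces as [ə] (rule 3).

[ˈboɡdəvəʃvə]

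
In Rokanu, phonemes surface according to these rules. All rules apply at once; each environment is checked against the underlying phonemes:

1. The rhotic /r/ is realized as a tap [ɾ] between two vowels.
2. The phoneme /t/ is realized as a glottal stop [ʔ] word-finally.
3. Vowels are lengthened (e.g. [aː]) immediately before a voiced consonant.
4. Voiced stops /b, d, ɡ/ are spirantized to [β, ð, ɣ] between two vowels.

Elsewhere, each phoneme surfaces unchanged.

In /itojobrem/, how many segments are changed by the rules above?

3

Segments that undergo a rule: /o/ → [oː] (rule 3); /o/ → [oː] (rule 3); /e/ → [eː] (rule 3).
All other segments surface unchanged.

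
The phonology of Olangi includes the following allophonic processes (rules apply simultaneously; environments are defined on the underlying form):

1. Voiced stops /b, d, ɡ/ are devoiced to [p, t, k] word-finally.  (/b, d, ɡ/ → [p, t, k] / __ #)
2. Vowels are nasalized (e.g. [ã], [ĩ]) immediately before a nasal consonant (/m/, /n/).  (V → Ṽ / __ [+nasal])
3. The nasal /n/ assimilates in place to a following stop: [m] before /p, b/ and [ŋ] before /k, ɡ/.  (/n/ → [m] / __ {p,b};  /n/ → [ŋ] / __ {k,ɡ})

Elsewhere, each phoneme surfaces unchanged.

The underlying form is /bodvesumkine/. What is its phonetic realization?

[bodvesũmkĩne]

/b/ (word-initial) is in the target of rule 1 but the environment (word-finally) is not met → [b].
/o/ (between /b/ and /d/): rule 2 targets it, but not before a nasal consonant → unchanged [o].
/d/ — between /o/ and /v/; rule 1 does not apply here → [d].
/v/ (between /d/ and /e/): no rule targets it → [v].
/e/ (between /v/ and /s/) fails the environment for rule 2, so it stays [e].
/s/ — not in any rule's target class → [s].
/u/ — between /s/ and /m/, before a nasal consonant — surfaces as [ũ] (rule 2).
/m/ — not in any rule's target class → [m].
/k/ (between /m/ and /i/) is unaffected → [k].
/i/ (between /k/ and /n/): before a nasal consonant, so rule 2 applies → [ĩ].
/n/ (between /i/ and /e/) is in the target of rule 3 but the environment (before a labial or velar stop) is not met → [n].
/e/ (word-final): rule 2 targets it, but not before a nasal consonant → unchanged [e].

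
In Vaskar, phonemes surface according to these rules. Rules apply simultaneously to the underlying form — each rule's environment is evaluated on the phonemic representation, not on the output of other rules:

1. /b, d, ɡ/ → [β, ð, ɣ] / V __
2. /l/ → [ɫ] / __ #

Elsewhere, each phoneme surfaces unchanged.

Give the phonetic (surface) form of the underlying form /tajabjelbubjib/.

/t/ (word-initial): no rule targets it → [t].
/a/ stays [a].
/j/ — not in any rule's target class → [j].
/a/ (between /j/ and /b/): no rule targets it → [a].
Rule 1 applies to /b/ (between /a/ and /j/: immediately after a vowel) → [β].
/j/ (between /b/ and /e/) is unaffected → [j].
/e/ (between /j/ and /l/): no rule targets it → [e].
/l/ — between /e/ and /b/; rule 2 does not apply here → [l].
/b/ — between /l/ and /u/; rule 1 does not apply here → [b].
/u/ (between /b/ and /b/): no rule targets it → [u].
/b/ — between /u/ and /j/, immediately after a vowel — surfaces as [β] (rule 1).
/j/ (between /b/ and /i/) is unaffected → [j].
/i/ (between /j/ and /b/) is unaffected → [i].
/b/ (word-final) occurs immediately after a vowel → [β] by rule 1.

[tajaβjelbuβjiβ]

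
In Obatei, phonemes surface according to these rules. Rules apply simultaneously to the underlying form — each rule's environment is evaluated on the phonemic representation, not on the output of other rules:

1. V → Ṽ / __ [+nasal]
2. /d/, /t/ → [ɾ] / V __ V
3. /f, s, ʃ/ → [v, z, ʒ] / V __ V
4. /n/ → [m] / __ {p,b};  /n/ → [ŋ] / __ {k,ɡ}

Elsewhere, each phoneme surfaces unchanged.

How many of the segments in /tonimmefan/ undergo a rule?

Segments that undergo a rule: /o/ → [õ] (rule 1); /i/ → [ĩ] (rule 1); /f/ → [v] (rule 3); /a/ → [ã] (rule 1).
All other segments surface unchanged.

4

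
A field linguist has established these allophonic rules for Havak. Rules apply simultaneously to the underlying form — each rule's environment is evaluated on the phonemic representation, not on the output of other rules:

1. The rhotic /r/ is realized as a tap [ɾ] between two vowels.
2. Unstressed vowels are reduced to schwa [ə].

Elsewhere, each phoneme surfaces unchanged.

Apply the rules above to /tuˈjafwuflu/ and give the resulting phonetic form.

[təˈjafwəflə]

/t/ stays [t].
/u/ (between /t/ and /j/): in an unstressed syllable, so rule 2 applies → [ə].
/j/ — not in any rule's target class → [j].
/a/ (between /j/ and /f/) is in the target of rule 2 but the environment (in an unstressed syllable) is not met → [a].
/f/ (between /a/ and /w/) is unaffected → [f].
/w/ (between /f/ and /u/) is unaffected → [w].
/u/ meets the environment for rule 2 (in an unstressed syllable) → [ə].
/f/ — not in any rule's target class → [f].
/l/ (between /f/ and /u/) is unaffected → [l].
/u/ (word-final) occurs in an unstressed syllable → [ə] by rule 2.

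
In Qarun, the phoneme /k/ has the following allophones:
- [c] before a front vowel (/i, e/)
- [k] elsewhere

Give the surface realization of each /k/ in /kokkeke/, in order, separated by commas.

Occurrence 1 (position 1): no conditioning environment matches → elsewhere allophone [k].
Occurrence 2 (position 3): no conditioning environment matches → elsewhere allophone [k].
Occurrence 3 (position 4): before a front vowel → [c].
Occurrence 4 (position 6): before a front vowel → [c].

[k], [k], [c], [c]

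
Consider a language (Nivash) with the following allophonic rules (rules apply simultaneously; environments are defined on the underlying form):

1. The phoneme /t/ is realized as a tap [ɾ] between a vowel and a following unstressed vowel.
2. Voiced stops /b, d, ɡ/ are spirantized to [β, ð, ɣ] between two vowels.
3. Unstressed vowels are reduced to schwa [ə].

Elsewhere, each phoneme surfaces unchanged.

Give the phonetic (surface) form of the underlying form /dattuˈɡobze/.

/d/ (word-initial): rule 2 targets it, but not between two vowels → unchanged [d].
/a/ meets the environment for rule 3 (in an unstressed syllable) → [ə].
/t/ (between /a/ and /t/) fails the environment for rule 1, so it stays [t].
/t/ (between /t/ and /u/): rule 1 targets it, but not between a vowel and a following unstressed vowel → unchanged [t].
Rule 3 applies to /u/ (between /t/ and /ɡ/: in an unstressed syllable) → [ə].
Rule 2 applies to /ɡ/ (between /u/ and /o/: between two vowels) → [ɣ].
/o/ — between /ɡ/ and /b/; rule 3 does not apply here → [o].
/b/ (between /o/ and /z/) is in the target of rule 2 but the environment (between two vowels) is not met → [b].
/z/ — not in any rule's target class → [z].
/e/ (word-final): in an unstressed syllable, so rule 3 applies → [ə].

[dəttəˈɣobzə]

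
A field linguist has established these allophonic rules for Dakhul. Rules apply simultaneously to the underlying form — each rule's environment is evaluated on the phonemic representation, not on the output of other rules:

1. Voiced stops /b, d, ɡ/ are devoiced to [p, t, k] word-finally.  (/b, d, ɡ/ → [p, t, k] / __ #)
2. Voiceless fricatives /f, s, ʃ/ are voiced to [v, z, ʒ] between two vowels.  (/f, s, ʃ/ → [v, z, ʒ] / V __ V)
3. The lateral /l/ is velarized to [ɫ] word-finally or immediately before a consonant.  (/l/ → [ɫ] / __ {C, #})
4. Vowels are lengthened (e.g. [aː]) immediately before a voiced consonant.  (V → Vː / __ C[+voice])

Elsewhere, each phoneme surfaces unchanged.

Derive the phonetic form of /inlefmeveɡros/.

Rule 4 applies to /i/ (word-initial: before a voiced consonant) → [iː].
/n/ (between /i/ and /l/) is unaffected → [n].
/l/ (between /n/ and /e/) fails the environment for rule 3, so it stays [l].
/e/ (between /l/ and /f/): rule 4 targets it, but not before a voiced consonant → unchanged [e].
/f/ (between /e/ and /m/) fails the environment for rule 2, so it stays [f].
/m/ (between /f/ and /e/): no rule targets it → [m].
/e/ — between /m/ and /v/, before a voiced consonant — surfaces as [eː] (rule 4).
/v/ — not in any rule's target class → [v].
/e/ (between /v/ and /ɡ/): before a voiced consonant, so rule 4 applies → [eː].
/ɡ/ (between /e/ and /r/) is in the target of rule 1 but the environment (word-finally) is not met → [ɡ].
/r/ stays [r].
/o/ (between /r/ and /s/) is in the target of rule 4 but the environment (before a voiced consonant) is not met → [o].
/s/ — word-final; rule 2 does not apply here → [s].

[iːnlefmeːveːɡros]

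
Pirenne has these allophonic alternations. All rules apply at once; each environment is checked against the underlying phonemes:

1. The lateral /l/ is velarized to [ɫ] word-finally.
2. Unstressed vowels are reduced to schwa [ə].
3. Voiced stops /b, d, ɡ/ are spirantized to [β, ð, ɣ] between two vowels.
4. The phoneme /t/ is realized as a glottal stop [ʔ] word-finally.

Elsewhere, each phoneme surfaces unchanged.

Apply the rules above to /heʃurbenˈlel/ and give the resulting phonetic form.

/e/ — between /h/ and /ʃ/, in an unstressed syllable — surfaces as [ə] (rule 2).
/u/ (between /ʃ/ and /r/) occurs in an unstressed syllable → [ə] by rule 2.
/b/ — between /r/ and /e/; rule 3 does not apply here → [b].
/e/ meets the environment for rule 2 (in an unstressed syllable) → [ə].
/l/ — between /n/ and /e/; rule 1 does not apply here → [l].
/e/ (between /l/ and /l/) is in the target of rule 2 but the environment (in an unstressed syllable) is not met → [e].
/l/ — word-final, word-finally — surfaces as [ɫ] (rule 1).

[həʃərbənˈleɫ]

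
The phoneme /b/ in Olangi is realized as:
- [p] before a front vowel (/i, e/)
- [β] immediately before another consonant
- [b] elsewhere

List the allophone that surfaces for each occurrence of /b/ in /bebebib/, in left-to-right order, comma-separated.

Occurrence 1 (position 1): before a front vowel (/i, e/) → [p].
Occurrence 2 (position 3): before a front vowel (/i, e/) → [p].
Occurrence 3 (position 5): before a front vowel (/i, e/) → [p].
Occurrence 4 (position 7): no conditioning environment matches → elsewhere allophone [b].

[p], [p], [p], [b]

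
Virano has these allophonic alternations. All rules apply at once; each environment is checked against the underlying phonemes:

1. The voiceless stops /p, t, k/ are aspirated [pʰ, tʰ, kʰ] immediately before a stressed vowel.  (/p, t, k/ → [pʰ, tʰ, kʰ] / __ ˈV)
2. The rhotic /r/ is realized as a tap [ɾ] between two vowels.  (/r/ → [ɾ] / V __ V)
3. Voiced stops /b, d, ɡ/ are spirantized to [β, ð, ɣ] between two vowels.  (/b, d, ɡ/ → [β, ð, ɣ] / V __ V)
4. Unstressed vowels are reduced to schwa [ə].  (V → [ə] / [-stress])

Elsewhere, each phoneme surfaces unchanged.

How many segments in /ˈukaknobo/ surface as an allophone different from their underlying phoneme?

Segments that undergo a rule: /a/ → [ə] (rule 4); /o/ → [ə] (rule 4); /b/ → [β] (rule 3); /o/ → [ə] (rule 4).
All other segments surface unchanged.

4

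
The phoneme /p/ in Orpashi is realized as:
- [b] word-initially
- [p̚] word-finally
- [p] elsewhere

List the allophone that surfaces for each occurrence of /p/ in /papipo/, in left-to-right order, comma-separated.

[b], [p], [p]

Occurrence 1 (position 1): word-initially → [b].
Occurrence 2 (position 3): no conditioning environment matches → elsewhere allophone [p].
Occurrence 3 (position 5): no conditioning environment matches → elsewhere allophone [p].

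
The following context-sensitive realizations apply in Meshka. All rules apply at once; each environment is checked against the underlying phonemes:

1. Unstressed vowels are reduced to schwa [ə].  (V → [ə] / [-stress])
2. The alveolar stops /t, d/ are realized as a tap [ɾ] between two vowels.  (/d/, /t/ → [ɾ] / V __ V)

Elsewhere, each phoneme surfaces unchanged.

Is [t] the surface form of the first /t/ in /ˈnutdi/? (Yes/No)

Yes

/t/ (between /u/ and /d/) fails the environment for rule 2, so it stays [t].
The actual realization is [t], which matches [t].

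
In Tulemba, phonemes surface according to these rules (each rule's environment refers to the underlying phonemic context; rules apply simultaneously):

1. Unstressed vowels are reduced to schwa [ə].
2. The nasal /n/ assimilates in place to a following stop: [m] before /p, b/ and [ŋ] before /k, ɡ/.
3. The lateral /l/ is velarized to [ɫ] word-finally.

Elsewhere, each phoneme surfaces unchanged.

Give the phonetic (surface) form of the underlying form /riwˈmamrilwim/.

[rəwˈmamrəlwəm]

Rule 1 applies to /i/ (between /r/ and /w/: in an unstressed syllable) → [ə].
/a/ — between /m/ and /m/; rule 1 does not apply here → [a].
/i/ (between /r/ and /l/) occurs in an unstressed syllable → [ə] by rule 1.
/l/ (between /i/ and /w/) fails the environment for rule 3, so it stays [l].
Rule 1 applies to /i/ (between /w/ and /m/: in an unstressed syllable) → [ə].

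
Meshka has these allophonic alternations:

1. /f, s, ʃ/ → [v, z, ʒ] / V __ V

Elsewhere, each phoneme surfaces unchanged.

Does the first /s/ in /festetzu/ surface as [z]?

/s/ — between /e/ and /t/; rule 1 does not apply here → [s].
The actual realization is [s], not [z].

No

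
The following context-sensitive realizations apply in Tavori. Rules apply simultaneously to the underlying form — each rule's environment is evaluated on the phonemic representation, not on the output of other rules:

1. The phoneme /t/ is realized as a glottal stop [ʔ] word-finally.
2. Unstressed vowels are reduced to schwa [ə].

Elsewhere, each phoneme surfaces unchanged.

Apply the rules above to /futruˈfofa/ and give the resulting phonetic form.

/f/ stays [f].
Rule 2 applies to /u/ (between /f/ and /t/: in an unstressed syllable) → [ə].
/t/ (between /u/ and /r/) fails the environment for rule 1, so it stays [t].
/r/ (between /t/ and /u/) is unaffected → [r].
Rule 2 applies to /u/ (between /r/ and /f/: in an unstressed syllable) → [ə].
/f/ stays [f].
/o/ — between /f/ and /f/; rule 2 does not apply here → [o].
/f/ (between /o/ and /a/) is unaffected → [f].
/a/ meets the environment for rule 2 (in an unstressed syllable) → [ə].

[fətrəˈfofə]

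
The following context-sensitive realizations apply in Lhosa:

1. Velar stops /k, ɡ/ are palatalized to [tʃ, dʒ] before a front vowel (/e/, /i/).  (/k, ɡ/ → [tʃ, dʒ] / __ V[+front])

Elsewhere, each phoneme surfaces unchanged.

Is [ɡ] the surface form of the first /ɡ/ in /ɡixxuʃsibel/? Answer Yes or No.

No

/ɡ/ (word-initial) occurs before a front vowel → [dʒ] by rule 1.
The actual realization is [dʒ], not [ɡ].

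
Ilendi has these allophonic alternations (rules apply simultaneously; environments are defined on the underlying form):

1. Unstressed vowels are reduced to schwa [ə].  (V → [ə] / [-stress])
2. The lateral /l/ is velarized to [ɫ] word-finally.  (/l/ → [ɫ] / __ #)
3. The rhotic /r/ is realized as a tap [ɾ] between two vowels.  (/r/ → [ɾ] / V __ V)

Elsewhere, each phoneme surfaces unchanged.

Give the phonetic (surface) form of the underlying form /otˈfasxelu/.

/o/ (word-initial) occurs in an unstressed syllable → [ə] by rule 1.
/t/ — not in any rule's target class → [t].
/f/ stays [f].
/a/ (between /f/ and /s/) is in the target of rule 1 but the environment (in an unstressed syllable) is not met → [a].
/s/ (between /a/ and /x/) is unaffected → [s].
/x/ stays [x].
Rule 1 applies to /e/ (between /x/ and /l/: in an unstressed syllable) → [ə].
/l/ (between /e/ and /u/): rule 2 targets it, but not word-finally → unchanged [l].
/u/ (word-final) occurs in an unstressed syllable → [ə] by rule 1.

[ətˈfasxələ]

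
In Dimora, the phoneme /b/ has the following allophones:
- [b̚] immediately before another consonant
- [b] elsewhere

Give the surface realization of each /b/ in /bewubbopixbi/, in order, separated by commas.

Occurrence 1 (position 1): no conditioning environment matches → elsewhere allophone [b].
Occurrence 2 (position 5): immediately before another consonant → [b̚].
Occurrence 3 (position 6): no conditioning environment matches → elsewhere allophone [b].
Occurrence 4 (position 11): no conditioning environment matches → elsewhere allophone [b].

[b], [b̚], [b], [b]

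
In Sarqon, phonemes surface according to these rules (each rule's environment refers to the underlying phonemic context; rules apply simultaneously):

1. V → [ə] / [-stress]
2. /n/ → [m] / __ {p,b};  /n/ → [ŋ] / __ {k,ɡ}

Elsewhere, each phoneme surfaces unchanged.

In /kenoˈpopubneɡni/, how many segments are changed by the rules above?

Segments that undergo a rule: /e/ → [ə] (rule 1); /o/ → [ə] (rule 1); /u/ → [ə] (rule 1); /e/ → [ə] (rule 1); /i/ → [ə] (rule 1).
All other segments surface unchanged.

5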